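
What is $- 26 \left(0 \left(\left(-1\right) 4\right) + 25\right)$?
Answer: $-650$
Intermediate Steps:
$- 26 \left(0 \left(\left(-1\right) 4\right) + 25\right) = - 26 \left(0 \left(-4\right) + 25\right) = - 26 \left(0 + 25\right) = \left(-26\right) 25 = -650$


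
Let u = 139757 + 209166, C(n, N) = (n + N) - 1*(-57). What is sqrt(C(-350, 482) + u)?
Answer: 34*sqrt(302) ≈ 590.86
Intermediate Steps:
C(n, N) = 57 + N + n (C(n, N) = (N + n) + 57 = 57 + N + n)
u = 348923
sqrt(C(-350, 482) + u) = sqrt((57 + 482 - 350) + 348923) = sqrt(189 + 348923) = sqrt(349112) = 34*sqrt(302)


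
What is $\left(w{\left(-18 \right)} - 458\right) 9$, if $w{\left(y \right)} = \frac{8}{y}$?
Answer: $-4126$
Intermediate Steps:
$\left(w{\left(-18 \right)} - 458\right) 9 = \left(\frac{8}{-18} - 458\right) 9 = \left(8 \left(- \frac{1}{18}\right) - 458\right) 9 = \left(- \frac{4}{9} - 458\right) 9 = \left(- \frac{4126}{9}\right) 9 = -4126$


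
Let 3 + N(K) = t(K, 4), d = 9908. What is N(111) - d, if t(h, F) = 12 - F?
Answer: -9903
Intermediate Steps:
N(K) = 5 (N(K) = -3 + (12 - 1*4) = -3 + (12 - 4) = -3 + 8 = 5)
N(111) - d = 5 - 1*9908 = 5 - 9908 = -9903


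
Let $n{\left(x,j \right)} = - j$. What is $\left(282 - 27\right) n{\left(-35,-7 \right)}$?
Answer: $1785$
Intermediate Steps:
$\left(282 - 27\right) n{\left(-35,-7 \right)} = \left(282 - 27\right) \left(\left(-1\right) \left(-7\right)\right) = 255 \cdot 7 = 1785$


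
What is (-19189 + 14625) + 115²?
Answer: 8661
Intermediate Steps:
(-19189 + 14625) + 115² = -4564 + 13225 = 8661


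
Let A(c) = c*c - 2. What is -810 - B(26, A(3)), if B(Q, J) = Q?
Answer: -836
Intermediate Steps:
A(c) = -2 + c² (A(c) = c² - 2 = -2 + c²)
-810 - B(26, A(3)) = -810 - 1*26 = -810 - 26 = -836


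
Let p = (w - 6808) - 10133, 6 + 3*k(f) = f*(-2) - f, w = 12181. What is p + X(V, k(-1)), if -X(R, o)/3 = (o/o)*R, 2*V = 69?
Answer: -9727/2 ≈ -4863.5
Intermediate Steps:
V = 69/2 (V = (½)*69 = 69/2 ≈ 34.500)
k(f) = -2 - f (k(f) = -2 + (f*(-2) - f)/3 = -2 + (-2*f - f)/3 = -2 + (-3*f)/3 = -2 - f)
X(R, o) = -3*R (X(R, o) = -3*o/o*R = -3*R)
p = -4760 (p = (12181 - 6808) - 10133 = 5373 - 10133 = -4760)
p + X(V, k(-1)) = -4760 - 3*69/2 = -4760 - 207/2 = -9727/2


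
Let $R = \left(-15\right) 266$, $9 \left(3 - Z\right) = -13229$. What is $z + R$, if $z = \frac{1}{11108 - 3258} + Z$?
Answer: $- \frac{177833891}{70650} \approx -2517.1$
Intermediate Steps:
$Z = \frac{13256}{9}$ ($Z = 3 - - \frac{13229}{9} = 3 + \frac{13229}{9} = \frac{13256}{9} \approx 1472.9$)
$z = \frac{104059609}{70650}$ ($z = \frac{1}{11108 - 3258} + \frac{13256}{9} = \frac{1}{7850} + \frac{13256}{9} = \frac{104059609}{70650} \approx 1472.9$)
$R = -3990$
$z + R = \frac{104059609}{70650} - 3990 = - \frac{177833891}{70650}$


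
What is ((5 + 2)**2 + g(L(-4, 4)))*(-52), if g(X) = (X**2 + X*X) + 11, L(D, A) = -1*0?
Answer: -3120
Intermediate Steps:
L(D, A) = 0
g(X) = 11 + 2*X**2 (g(X) = (X**2 + X**2) + 11 = 2*X**2 + 11 = 11 + 2*X**2)
((5 + 2)**2 + g(L(-4, 4)))*(-52) = ((5 + 2)**2 + (11 + 2*0**2))*(-52) = (7**2 + (11 + 2*0))*(-52) = (49 + (11 + 0))*(-52) = (49 + 11)*(-52) = 60*(-52) = -3120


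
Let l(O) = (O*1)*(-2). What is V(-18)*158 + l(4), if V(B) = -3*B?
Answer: 8524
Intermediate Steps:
l(O) = -2*O (l(O) = O*(-2) = -2*O)
V(-18)*158 + l(4) = -3*(-18)*158 - 2*4 = 54*158 - 8 = 8532 - 8 = 8524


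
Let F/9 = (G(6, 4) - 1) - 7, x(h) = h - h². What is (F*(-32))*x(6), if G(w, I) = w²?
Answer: 241920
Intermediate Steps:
F = 252 (F = 9*((6² - 1) - 7) = 9*((36 - 1) - 7) = 9*(35 - 7) = 9*28 = 252)
(F*(-32))*x(6) = (252*(-32))*(6*(1 - 1*6)) = -48384*(1 - 6) = -48384*(-5) = -8064*(-30) = 241920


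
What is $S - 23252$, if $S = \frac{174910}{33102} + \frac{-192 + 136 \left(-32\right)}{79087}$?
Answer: $- \frac{30429304377283}{1308968937} \approx -23247.0$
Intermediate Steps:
$S = \frac{6841345841}{1308968937}$ ($S = 174910 \cdot \frac{1}{33102} + \left(-192 - 4352\right) \frac{1}{79087} = \frac{87455}{16551} - \frac{4544}{79087} = \frac{6841345841}{1308968937} \approx 5.2265$)
$S - 23252 = \frac{6841345841}{1308968937} - 23252 = - \frac{30429304377283}{1308968937}$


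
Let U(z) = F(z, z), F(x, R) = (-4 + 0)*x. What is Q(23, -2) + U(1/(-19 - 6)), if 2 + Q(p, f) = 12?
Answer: 254/25 ≈ 10.160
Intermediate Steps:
F(x, R) = -4*x
Q(p, f) = 10 (Q(p, f) = -2 + 12 = 10)
U(z) = -4*z
Q(23, -2) + U(1/(-19 - 6)) = 10 - 4/(-19 - 6) = 10 - 4/(-25) = 10 - 4*(-1/25) = 10 + 4/25 = 254/25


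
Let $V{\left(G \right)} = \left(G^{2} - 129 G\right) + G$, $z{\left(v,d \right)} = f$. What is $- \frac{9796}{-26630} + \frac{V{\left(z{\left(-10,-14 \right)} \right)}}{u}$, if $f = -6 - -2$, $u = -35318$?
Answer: $\frac{82978622}{235129585} \approx 0.35291$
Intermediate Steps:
$f = -4$ ($f = -6 + 2 = -4$)
$z{\left(v,d \right)} = -4$
$V{\left(G \right)} = G^{2} - 128 G$
$- \frac{9796}{-26630} + \frac{V{\left(z{\left(-10,-14 \right)} \right)}}{u} = - \frac{9796}{-26630} + \frac{\left(-4\right) \left(-128 - 4\right)}{-35318} = \left(-9796\right) \left(- \frac{1}{26630}\right) + \left(-4\right) \left(-132\right) \left(- \frac{1}{35318}\right) = \frac{4898}{13315} + 528 \left(- \frac{1}{35318}\right) = \frac{4898}{13315} - \frac{264}{17659} = \frac{82978622}{235129585}$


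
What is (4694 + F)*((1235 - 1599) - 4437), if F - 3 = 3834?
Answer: -40957331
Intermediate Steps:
F = 3837 (F = 3 + 3834 = 3837)
(4694 + F)*((1235 - 1599) - 4437) = (4694 + 3837)*((1235 - 1599) - 4437) = 8531*(-364 - 4437) = 8531*(-4801) = -40957331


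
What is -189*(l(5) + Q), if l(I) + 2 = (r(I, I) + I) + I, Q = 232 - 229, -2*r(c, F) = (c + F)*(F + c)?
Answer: 7371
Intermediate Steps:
r(c, F) = -(F + c)²/2 (r(c, F) = -(c + F)*(F + c)/2 = -(F + c)*(F + c)/2 = -(F + c)²/2)
Q = 3
l(I) = -2 - 2*I² + 2*I (l(I) = -2 + ((-(I + I)²/2 + I) + I) = -2 + ((-4*I²/2 + I) + I) = -2 + ((-2*I² + I) + I) = -2 + ((I - 2*I²) + I) = -2 + (-2*I² + 2*I) = -2 - 2*I² + 2*I)
-189*(l(5) + Q) = -189*((-2 - 2*5² + 2*5) + 3) = -189*((-2 - 2*25 + 10) + 3) = -189*((-2 - 50 + 10) + 3) = -189*(-42 + 3) = -189*(-39) = 7371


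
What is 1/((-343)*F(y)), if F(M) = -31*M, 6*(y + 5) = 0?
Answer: -1/53165 ≈ -1.8809e-5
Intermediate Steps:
y = -5 (y = -5 + (⅙)*0 = -5 + 0 = -5)
1/((-343)*F(y)) = 1/((-343)*((-31*(-5)))) = -1/343/155 = -1/343*1/155 = -1/53165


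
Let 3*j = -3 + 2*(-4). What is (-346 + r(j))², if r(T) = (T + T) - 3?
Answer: 1142761/9 ≈ 1.2697e+5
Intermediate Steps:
j = -11/3 (j = (-3 + 2*(-4))/3 = (-3 - 8)/3 = (⅓)*(-11) = -11/3 ≈ -3.6667)
r(T) = -3 + 2*T (r(T) = 2*T - 3 = -3 + 2*T)
(-346 + r(j))² = (-346 + (-3 + 2*(-11/3)))² = (-346 + (-3 - 22/3))² = (-346 - 31/3)² = (-1069/3)² = 1142761/9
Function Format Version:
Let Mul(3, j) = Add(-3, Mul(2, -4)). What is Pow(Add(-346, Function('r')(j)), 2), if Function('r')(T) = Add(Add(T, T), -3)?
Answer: Rational(1142761, 9) ≈ 1.2697e+5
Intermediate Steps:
j = Rational(-11, 3) (j = Mul(Rational(1, 3), Add(-3, Mul(2, -4))) = Mul(Rational(1, 3), Add(-3, -8)) = Mul(Rational(1, 3), -11) = Rational(-11, 3) ≈ -3.6667)
Function('r')(T) = Add(-3, Mul(2, T)) (Function('r')(T) = Add(Mul(2, T), -3) = Add(-3, Mul(2, T)))
Pow(Add(-346, Function('r')(j)), 2) = Pow(Add(-346, Add(-3, Mul(2, Rational(-11, 3)))), 2) = Pow(Add(-346, Add(-3, Rational(-22, 3))), 2) = Pow(Add(-346, Rational(-31, 3)), 2) = Pow(Rational(-1069, 3), 2) = Rational(1142761, 9)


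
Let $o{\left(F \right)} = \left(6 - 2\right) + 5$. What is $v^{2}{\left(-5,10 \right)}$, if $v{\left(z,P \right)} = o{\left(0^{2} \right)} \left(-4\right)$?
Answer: $1296$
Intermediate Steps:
$o{\left(F \right)} = 9$ ($o{\left(F \right)} = 4 + 5 = 9$)
$v{\left(z,P \right)} = -36$ ($v{\left(z,P \right)} = 9 \left(-4\right) = -36$)
$v^{2}{\left(-5,10 \right)} = \left(-36\right)^{2} = 1296$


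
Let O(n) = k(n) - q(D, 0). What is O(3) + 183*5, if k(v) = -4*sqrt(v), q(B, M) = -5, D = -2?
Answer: 920 - 4*sqrt(3) ≈ 913.07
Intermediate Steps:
O(n) = 5 - 4*sqrt(n) (O(n) = -4*sqrt(n) - 1*(-5) = -4*sqrt(n) + 5 = 5 - 4*sqrt(n))
O(3) + 183*5 = (5 - 4*sqrt(3)) + 183*5 = (5 - 4*sqrt(3)) + 915 = 920 - 4*sqrt(3)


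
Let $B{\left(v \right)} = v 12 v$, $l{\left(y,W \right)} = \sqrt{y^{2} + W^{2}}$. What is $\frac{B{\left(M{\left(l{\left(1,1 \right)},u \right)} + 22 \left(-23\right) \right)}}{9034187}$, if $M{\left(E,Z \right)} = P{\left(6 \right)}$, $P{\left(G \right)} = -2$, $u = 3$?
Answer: $\frac{3096768}{9034187} \approx 0.34278$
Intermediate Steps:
$l{\left(y,W \right)} = \sqrt{W^{2} + y^{2}}$
$M{\left(E,Z \right)} = -2$
$B{\left(v \right)} = 12 v^{2}$ ($B{\left(v \right)} = 12 v v = 12 v^{2}$)
$\frac{B{\left(M{\left(l{\left(1,1 \right)},u \right)} + 22 \left(-23\right) \right)}}{9034187} = \frac{12 \left(-2 + 22 \left(-23\right)\right)^{2}}{9034187} = 12 \left(-2 - 506\right)^{2} \cdot \frac{1}{9034187} = 12 \left(-508\right)^{2} \cdot \frac{1}{9034187} = 12 \cdot 258064 \cdot \frac{1}{9034187} = 3096768 \cdot \frac{1}{9034187} = \frac{3096768}{9034187}$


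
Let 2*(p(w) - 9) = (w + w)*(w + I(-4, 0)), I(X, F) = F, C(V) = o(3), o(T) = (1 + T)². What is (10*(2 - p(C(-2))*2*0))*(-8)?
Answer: -160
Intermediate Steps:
C(V) = 16 (C(V) = (1 + 3)² = 4² = 16)
p(w) = 9 + w² (p(w) = 9 + ((w + w)*(w + 0))/2 = 9 + ((2*w)*w)/2 = 9 + (2*w²)/2 = 9 + w²)
(10*(2 - p(C(-2))*2*0))*(-8) = (10*(2 - (9 + 16²)*2*0))*(-8) = (10*(2 - (9 + 256)*2*0))*(-8) = (10*(2 - 265*2*0))*(-8) = (10*(2 - 530*0))*(-8) = (10*(2 - 1*0))*(-8) = (10*(2 + 0))*(-8) = (10*2)*(-8) = 20*(-8) = -160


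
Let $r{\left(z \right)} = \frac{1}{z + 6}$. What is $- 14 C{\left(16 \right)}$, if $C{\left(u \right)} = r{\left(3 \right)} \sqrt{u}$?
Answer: $- \frac{56}{9} \approx -6.2222$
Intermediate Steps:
$r{\left(z \right)} = \frac{1}{6 + z}$
$C{\left(u \right)} = \frac{\sqrt{u}}{9}$ ($C{\left(u \right)} = \frac{\sqrt{u}}{6 + 3} = \frac{\sqrt{u}}{9}$)
$- 14 C{\left(16 \right)} = - 14 \frac{\sqrt{16}}{9} = - 14 \cdot \frac{1}{9} \cdot 4 = \left(-14\right) \frac{4}{9} = - \frac{56}{9}$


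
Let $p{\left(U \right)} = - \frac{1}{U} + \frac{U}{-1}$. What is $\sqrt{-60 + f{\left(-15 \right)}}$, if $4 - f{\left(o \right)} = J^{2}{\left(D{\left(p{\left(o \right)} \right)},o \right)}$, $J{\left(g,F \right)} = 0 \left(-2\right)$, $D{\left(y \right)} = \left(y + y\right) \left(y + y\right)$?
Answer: $2 i \sqrt{14} \approx 7.4833 i$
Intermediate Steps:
$p{\left(U \right)} = - U - \frac{1}{U}$ ($p{\left(U \right)} = - \frac{1}{U} + U \left(-1\right) = - \frac{1}{U} - U = - U - \frac{1}{U}$)
$D{\left(y \right)} = 4 y^{2}$ ($D{\left(y \right)} = 2 y 2 y = 4 y^{2}$)
$J{\left(g,F \right)} = 0$
$f{\left(o \right)} = 4$ ($f{\left(o \right)} = 4 - 0^{2} = 4 - 0 = 4 + 0 = 4$)
$\sqrt{-60 + f{\left(-15 \right)}} = \sqrt{-60 + 4} = \sqrt{-56} = 2 i \sqrt{14}$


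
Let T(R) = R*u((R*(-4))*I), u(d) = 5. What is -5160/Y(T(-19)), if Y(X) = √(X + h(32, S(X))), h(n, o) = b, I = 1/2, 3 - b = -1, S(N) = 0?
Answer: 5160*I*√91/91 ≈ 540.92*I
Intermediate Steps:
b = 4 (b = 3 - 1*(-1) = 3 + 1 = 4)
I = ½ ≈ 0.50000
h(n, o) = 4
T(R) = 5*R (T(R) = R*5 = 5*R)
Y(X) = √(4 + X) (Y(X) = √(X + 4) = √(4 + X))
-5160/Y(T(-19)) = -5160/√(4 + 5*(-19)) = -5160/√(4 - 95) = -5160*(-I*√91/91) = -(-5160)*I*√91/91 = 5160*I*√91/91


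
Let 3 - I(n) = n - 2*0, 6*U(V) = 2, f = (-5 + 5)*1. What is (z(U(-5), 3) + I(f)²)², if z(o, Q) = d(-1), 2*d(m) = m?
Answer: 289/4 ≈ 72.250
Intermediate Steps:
f = 0 (f = 0*1 = 0)
U(V) = ⅓ (U(V) = (⅙)*2 = ⅓)
d(m) = m/2
z(o, Q) = -½ (z(o, Q) = (½)*(-1) = -½)
I(n) = 3 - n (I(n) = 3 - (n - 2*0) = 3 - (n + 0) = 3 - n)
(z(U(-5), 3) + I(f)²)² = (-½ + (3 - 1*0)²)² = (-½ + (3 + 0)²)² = (-½ + 3²)² = (-½ + 9)² = (17/2)² = 289/4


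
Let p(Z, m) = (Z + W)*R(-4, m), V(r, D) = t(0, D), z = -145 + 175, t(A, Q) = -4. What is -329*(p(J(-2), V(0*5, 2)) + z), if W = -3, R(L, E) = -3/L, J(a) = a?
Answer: -34545/4 ≈ -8636.3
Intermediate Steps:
z = 30
V(r, D) = -4
p(Z, m) = -9/4 + 3*Z/4 (p(Z, m) = (Z - 3)*(-3/(-4)) = (-3 + Z)*(-3*(-1/4)) = (-3 + Z)*(3/4) = -9/4 + 3*Z/4)
-329*(p(J(-2), V(0*5, 2)) + z) = -329*((-9/4 + (3/4)*(-2)) + 30) = -329*((-9/4 - 3/2) + 30) = -329*(-15/4 + 30) = -329*105/4 = -34545/4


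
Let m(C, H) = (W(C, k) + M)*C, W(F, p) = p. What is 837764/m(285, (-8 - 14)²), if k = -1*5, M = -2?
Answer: -837764/1995 ≈ -419.93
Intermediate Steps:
k = -5
m(C, H) = -7*C (m(C, H) = (-5 - 2)*C = -7*C)
837764/m(285, (-8 - 14)²) = 837764/((-7*285)) = 837764/(-1995) = 837764*(-1/1995) = -837764/1995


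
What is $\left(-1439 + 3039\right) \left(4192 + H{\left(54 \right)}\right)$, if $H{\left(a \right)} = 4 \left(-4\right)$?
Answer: $6681600$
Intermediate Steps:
$H{\left(a \right)} = -16$
$\left(-1439 + 3039\right) \left(4192 + H{\left(54 \right)}\right) = \left(-1439 + 3039\right) \left(4192 - 16\right) = 1600 \cdot 4176 = 6681600$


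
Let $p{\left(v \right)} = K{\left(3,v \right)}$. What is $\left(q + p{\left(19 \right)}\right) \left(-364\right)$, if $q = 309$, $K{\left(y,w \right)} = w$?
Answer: $-119392$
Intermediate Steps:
$p{\left(v \right)} = v$
$\left(q + p{\left(19 \right)}\right) \left(-364\right) = \left(309 + 19\right) \left(-364\right) = 328 \left(-364\right) = -119392$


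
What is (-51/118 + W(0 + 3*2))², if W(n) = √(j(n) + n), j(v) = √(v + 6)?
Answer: (51 - 118*√2*√(3 + √3))²/13924 ≈ 6.9917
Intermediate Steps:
j(v) = √(6 + v)
W(n) = √(n + √(6 + n)) (W(n) = √(√(6 + n) + n) = √(n + √(6 + n)))
(-51/118 + W(0 + 3*2))² = (-51/118 + √((0 + 3*2) + √(6 + (0 + 3*2))))² = (-51*1/118 + √((0 + 6) + √(6 + (0 + 6))))² = (-51/118 + √(6 + √(6 + 6)))² = (-51/118 + √(6 + √12))² = (-51/118 + √(6 + 2*√3))²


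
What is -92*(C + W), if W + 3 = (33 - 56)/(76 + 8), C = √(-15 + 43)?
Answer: 6325/21 - 184*√7 ≈ -185.63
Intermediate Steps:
C = 2*√7 (C = √28 = 2*√7 ≈ 5.2915)
W = -275/84 (W = -3 + (33 - 56)/(76 + 8) = -3 - 23/84 = -275/84 ≈ -3.2738)
-92*(C + W) = -92*(2*√7 - 275/84) = -92*(-275/84 + 2*√7) = 6325/21 - 184*√7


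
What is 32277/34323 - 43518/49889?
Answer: 38866313/570780049 ≈ 0.068093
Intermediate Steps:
32277/34323 - 43518/49889 = 32277*(1/34323) - 43518*1/49889 = 10759/11441 - 43518/49889 = 38866313/570780049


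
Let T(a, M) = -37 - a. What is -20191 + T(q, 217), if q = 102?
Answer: -20330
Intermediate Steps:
-20191 + T(q, 217) = -20191 + (-37 - 1*102) = -20191 + (-37 - 102) = -20191 - 139 = -20330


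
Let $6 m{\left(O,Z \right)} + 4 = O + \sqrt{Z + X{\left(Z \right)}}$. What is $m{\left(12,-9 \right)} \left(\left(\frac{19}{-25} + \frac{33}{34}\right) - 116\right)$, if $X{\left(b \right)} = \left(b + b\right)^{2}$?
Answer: $- \frac{65614}{425} - \frac{98421 \sqrt{35}}{1700} \approx -496.9$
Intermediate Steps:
$X{\left(b \right)} = 4 b^{2}$ ($X{\left(b \right)} = \left(2 b\right)^{2} = 4 b^{2}$)
$m{\left(O,Z \right)} = - \frac{2}{3} + \frac{O}{6} + \frac{\sqrt{Z + 4 Z^{2}}}{6}$ ($m{\left(O,Z \right)} = - \frac{2}{3} + \frac{O + \sqrt{Z + 4 Z^{2}}}{6} = - \frac{2}{3} + \left(\frac{O}{6} + \frac{\sqrt{Z + 4 Z^{2}}}{6}\right) = - \frac{2}{3} + \frac{O}{6} + \frac{\sqrt{Z + 4 Z^{2}}}{6}$)
$m{\left(12,-9 \right)} \left(\left(\frac{19}{-25} + \frac{33}{34}\right) - 116\right) = \left(- \frac{2}{3} + \frac{1}{6} \cdot 12 + \frac{\sqrt{- 9 \left(1 + 4 \left(-9\right)\right)}}{6}\right) \left(\left(\frac{19}{-25} + \frac{33}{34}\right) - 116\right) = \left(- \frac{2}{3} + 2 + \frac{\sqrt{- 9 \left(1 - 36\right)}}{6}\right) \left(\left(19 \left(- \frac{1}{25}\right) + 33 \cdot \frac{1}{34}\right) - 116\right) = \left(- \frac{2}{3} + 2 + \frac{\sqrt{\left(-9\right) \left(-35\right)}}{6}\right) \left(\left(- \frac{19}{25} + \frac{33}{34}\right) - 116\right) = \left(- \frac{2}{3} + 2 + \frac{\sqrt{315}}{6}\right) \left(\frac{179}{850} - 116\right) = \left(- \frac{2}{3} + 2 + \frac{3 \sqrt{35}}{6}\right) \left(- \frac{98421}{850}\right) = \left(- \frac{2}{3} + 2 + \frac{\sqrt{35}}{2}\right) \left(- \frac{98421}{850}\right) = \left(\frac{4}{3} + \frac{\sqrt{35}}{2}\right) \left(- \frac{98421}{850}\right) = - \frac{65614}{425} - \frac{98421 \sqrt{35}}{1700}$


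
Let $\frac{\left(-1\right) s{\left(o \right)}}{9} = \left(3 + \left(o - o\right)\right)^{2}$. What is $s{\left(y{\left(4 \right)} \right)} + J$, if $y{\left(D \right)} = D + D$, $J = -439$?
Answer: $-520$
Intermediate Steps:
$y{\left(D \right)} = 2 D$
$s{\left(o \right)} = -81$ ($s{\left(o \right)} = - 9 \left(3 + \left(o - o\right)\right)^{2} = - 9 \left(3 + 0\right)^{2} = - 9 \cdot 3^{2} = \left(-9\right) 9 = -81$)
$s{\left(y{\left(4 \right)} \right)} + J = -81 - 439 = -520$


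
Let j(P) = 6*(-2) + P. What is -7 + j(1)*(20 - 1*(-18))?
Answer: -425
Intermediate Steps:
j(P) = -12 + P
-7 + j(1)*(20 - 1*(-18)) = -7 + (-12 + 1)*(20 - 1*(-18)) = -7 - 11*(20 + 18) = -7 - 11*38 = -7 - 418 = -425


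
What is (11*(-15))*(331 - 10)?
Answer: -52965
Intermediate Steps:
(11*(-15))*(331 - 10) = -165*321 = -52965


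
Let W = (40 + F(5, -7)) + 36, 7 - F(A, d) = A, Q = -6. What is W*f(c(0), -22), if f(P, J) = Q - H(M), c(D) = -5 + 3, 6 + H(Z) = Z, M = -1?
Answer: 78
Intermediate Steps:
H(Z) = -6 + Z
c(D) = -2
F(A, d) = 7 - A
f(P, J) = 1 (f(P, J) = -6 - (-6 - 1) = -6 - 1*(-7) = -6 + 7 = 1)
W = 78 (W = (40 + (7 - 1*5)) + 36 = (40 + (7 - 5)) + 36 = (40 + 2) + 36 = 42 + 36 = 78)
W*f(c(0), -22) = 78*1 = 78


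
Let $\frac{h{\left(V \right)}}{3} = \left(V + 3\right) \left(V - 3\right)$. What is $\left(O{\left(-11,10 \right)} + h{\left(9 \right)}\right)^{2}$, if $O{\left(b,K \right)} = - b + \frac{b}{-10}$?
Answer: $\frac{5202961}{100} \approx 52030.0$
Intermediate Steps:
$h{\left(V \right)} = 3 \left(-3 + V\right) \left(3 + V\right)$ ($h{\left(V \right)} = 3 \left(V + 3\right) \left(V - 3\right) = 3 \left(3 + V\right) \left(-3 + V\right) = 3 \left(-3 + V\right) \left(3 + V\right)$)
$O{\left(b,K \right)} = - \frac{11 b}{10}$ ($O{\left(b,K \right)} = - b + b \left(- \frac{1}{10}\right) = - b - \frac{b}{10} = - \frac{11 b}{10}$)
$\left(O{\left(-11,10 \right)} + h{\left(9 \right)}\right)^{2} = \left(\left(- \frac{11}{10}\right) \left(-11\right) - \left(27 - 3 \cdot 9^{2}\right)\right)^{2} = \left(\frac{121}{10} + \left(-27 + 3 \cdot 81\right)\right)^{2} = \left(\frac{121}{10} + \left(-27 + 243\right)\right)^{2} = \left(\frac{121}{10} + 216\right)^{2} = \left(\frac{2281}{10}\right)^{2} = \frac{5202961}{100}$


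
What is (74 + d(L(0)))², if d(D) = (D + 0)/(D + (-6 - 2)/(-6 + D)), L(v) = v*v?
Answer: 5476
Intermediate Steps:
L(v) = v²
d(D) = D/(D - 8/(-6 + D))
(74 + d(L(0)))² = (74 + 0²*(-6 + 0²)/(-8 + (0²)² - 6*0²))² = (74 + 0*(-6 + 0)/(-8 + 0² - 6*0))² = (74 + 0*(-6)/(-8 + 0 + 0))² = (74 + 0*(-6)/(-8))² = (74 + 0*(-⅛)*(-6))² = (74 + 0)² = 74² = 5476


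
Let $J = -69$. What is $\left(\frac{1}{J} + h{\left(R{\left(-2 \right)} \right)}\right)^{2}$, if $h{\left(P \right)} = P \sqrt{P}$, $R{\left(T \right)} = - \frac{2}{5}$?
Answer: $- \frac{37963}{595125} + \frac{4 i \sqrt{10}}{1725} \approx -0.06379 + 0.0073328 i$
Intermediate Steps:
$R{\left(T \right)} = - \frac{2}{5}$ ($R{\left(T \right)} = \left(-2\right) \frac{1}{5} = - \frac{2}{5}$)
$h{\left(P \right)} = P^{\frac{3}{2}}$
$\left(\frac{1}{J} + h{\left(R{\left(-2 \right)} \right)}\right)^{2} = \left(\frac{1}{-69} + \left(- \frac{2}{5}\right)^{\frac{3}{2}}\right)^{2} = \left(- \frac{1}{69} - \frac{2 i \sqrt{10}}{25}\right)^{2}$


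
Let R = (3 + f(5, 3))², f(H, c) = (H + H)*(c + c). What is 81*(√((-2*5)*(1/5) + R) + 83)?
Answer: 6723 + 81*√3967 ≈ 11825.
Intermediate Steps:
f(H, c) = 4*H*c (f(H, c) = (2*H)*(2*c) = 4*H*c)
R = 3969 (R = (3 + 4*5*3)² = (3 + 60)² = 63² = 3969)
81*(√((-2*5)*(1/5) + R) + 83) = 81*(√((-2*5)*(1/5) + 3969) + 83) = 81*(√(-10/5 + 3969) + 83) = 81*(√(-10*⅕ + 3969) + 83) = 81*(√(-2 + 3969) + 83) = 81*(√3967 + 83) = 81*(83 + √3967) = 6723 + 81*√3967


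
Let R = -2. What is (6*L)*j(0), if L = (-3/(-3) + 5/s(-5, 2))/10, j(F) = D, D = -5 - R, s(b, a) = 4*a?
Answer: -117/40 ≈ -2.9250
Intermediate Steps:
D = -3 (D = -5 - 1*(-2) = -5 + 2 = -3)
j(F) = -3
L = 13/80 (L = (-3/(-3) + 5/((4*2)))/10 = (-3*(-⅓) + 5/8)*(⅒) = (1 + 5*(⅛))*(⅒) = (1 + 5/8)*(⅒) = (13/8)*(⅒) = 13/80 ≈ 0.16250)
(6*L)*j(0) = (6*(13/80))*(-3) = (39/40)*(-3) = -117/40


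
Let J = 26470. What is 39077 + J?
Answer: 65547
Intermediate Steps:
39077 + J = 39077 + 26470 = 65547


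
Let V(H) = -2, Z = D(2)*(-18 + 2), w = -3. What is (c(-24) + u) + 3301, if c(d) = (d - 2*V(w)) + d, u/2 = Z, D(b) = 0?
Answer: 3257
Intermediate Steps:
Z = 0 (Z = 0*(-18 + 2) = 0*(-16) = 0)
u = 0 (u = 2*0 = 0)
c(d) = 4 + 2*d (c(d) = (d - 2*(-2)) + d = (d + 4) + d = (4 + d) + d = 4 + 2*d)
(c(-24) + u) + 3301 = ((4 + 2*(-24)) + 0) + 3301 = ((4 - 48) + 0) + 3301 = (-44 + 0) + 3301 = -44 + 3301 = 3257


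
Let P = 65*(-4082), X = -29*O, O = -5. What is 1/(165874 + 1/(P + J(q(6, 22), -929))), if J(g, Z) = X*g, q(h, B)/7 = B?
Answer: 243000/40307381999 ≈ 6.0287e-6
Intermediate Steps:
q(h, B) = 7*B
X = 145 (X = -29*(-5) = 145)
J(g, Z) = 145*g
P = -265330
1/(165874 + 1/(P + J(q(6, 22), -929))) = 1/(165874 + 1/(-265330 + 145*(7*22))) = 1/(165874 + 1/(-265330 + 145*154)) = 1/(165874 + 1/(-265330 + 22330)) = 1/(165874 + 1/(-243000)) = 1/(165874 - 1/243000) = 1/(40307381999/243000) = 243000/40307381999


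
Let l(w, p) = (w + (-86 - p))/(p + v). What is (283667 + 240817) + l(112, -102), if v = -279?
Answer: 199828276/381 ≈ 5.2448e+5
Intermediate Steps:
l(w, p) = (-86 + w - p)/(-279 + p) (l(w, p) = (w + (-86 - p))/(p - 279) = (-86 + w - p)/(-279 + p))
(283667 + 240817) + l(112, -102) = (283667 + 240817) + (-86 + 112 - 1*(-102))/(-279 - 102) = 524484 + (-86 + 112 + 102)/(-381) = 524484 - 1/381*128 = 524484 - 128/381 = 199828276/381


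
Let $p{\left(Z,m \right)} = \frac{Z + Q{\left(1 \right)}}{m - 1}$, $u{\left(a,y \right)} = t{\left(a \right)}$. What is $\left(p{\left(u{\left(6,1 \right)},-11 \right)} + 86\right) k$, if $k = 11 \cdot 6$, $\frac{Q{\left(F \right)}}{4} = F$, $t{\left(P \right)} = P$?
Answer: $5621$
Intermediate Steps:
$Q{\left(F \right)} = 4 F$
$k = 66$
$u{\left(a,y \right)} = a$
$p{\left(Z,m \right)} = \frac{4 + Z}{-1 + m}$ ($p{\left(Z,m \right)} = \frac{Z + 4 \cdot 1}{m - 1} = \frac{Z + 4}{-1 + m} = \frac{4 + Z}{-1 + m}$)
$\left(p{\left(u{\left(6,1 \right)},-11 \right)} + 86\right) k = \left(\frac{4 + 6}{-1 - 11} + 86\right) 66 = \left(\frac{1}{-12} \cdot 10 + 86\right) 66 = \left(\left(- \frac{1}{12}\right) 10 + 86\right) 66 = \left(- \frac{5}{6} + 86\right) 66 = \frac{511}{6} \cdot 66 = 5621$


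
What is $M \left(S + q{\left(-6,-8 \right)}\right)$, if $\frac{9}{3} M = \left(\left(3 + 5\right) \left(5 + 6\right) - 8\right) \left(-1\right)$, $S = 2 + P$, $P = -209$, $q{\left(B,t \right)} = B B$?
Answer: $4560$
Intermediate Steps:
$q{\left(B,t \right)} = B^{2}$
$S = -207$ ($S = 2 - 209 = -207$)
$M = - \frac{80}{3}$ ($M = \frac{\left(\left(3 + 5\right) \left(5 + 6\right) - 8\right) \left(-1\right)}{3} = \frac{\left(8 \cdot 11 - 8\right) \left(-1\right)}{3} = \frac{\left(88 - 8\right) \left(-1\right)}{3} = \frac{80 \left(-1\right)}{3} = \frac{1}{3} \left(-80\right) = - \frac{80}{3} \approx -26.667$)
$M \left(S + q{\left(-6,-8 \right)}\right) = - \frac{80 \left(-207 + \left(-6\right)^{2}\right)}{3} = - \frac{80 \left(-207 + 36\right)}{3} = \left(- \frac{80}{3}\right) \left(-171\right) = 4560$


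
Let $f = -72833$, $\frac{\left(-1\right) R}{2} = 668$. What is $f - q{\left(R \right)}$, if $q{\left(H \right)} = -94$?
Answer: $-72739$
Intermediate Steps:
$R = -1336$ ($R = \left(-2\right) 668 = -1336$)
$f - q{\left(R \right)} = -72833 - -94 = -72833 + 94 = -72739$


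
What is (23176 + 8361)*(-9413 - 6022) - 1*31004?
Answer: -486804599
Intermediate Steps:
(23176 + 8361)*(-9413 - 6022) - 1*31004 = 31537*(-15435) - 31004 = -486773595 - 31004 = -486804599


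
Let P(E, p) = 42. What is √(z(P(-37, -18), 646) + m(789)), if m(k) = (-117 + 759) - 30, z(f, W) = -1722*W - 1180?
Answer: 2*I*√278245 ≈ 1055.0*I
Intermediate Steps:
z(f, W) = -1180 - 1722*W
m(k) = 612 (m(k) = 642 - 30 = 612)
√(z(P(-37, -18), 646) + m(789)) = √((-1180 - 1722*646) + 612) = √((-1180 - 1112412) + 612) = √(-1113592 + 612) = √(-1112980) = 2*I*√278245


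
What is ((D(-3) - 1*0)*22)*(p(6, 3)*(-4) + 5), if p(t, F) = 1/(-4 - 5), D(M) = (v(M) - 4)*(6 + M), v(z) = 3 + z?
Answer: -4312/3 ≈ -1437.3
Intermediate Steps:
D(M) = (-1 + M)*(6 + M) (D(M) = ((3 + M) - 4)*(6 + M) = (-1 + M)*(6 + M))
p(t, F) = -1/9 (p(t, F) = 1/(-9) = -1/9)
((D(-3) - 1*0)*22)*(p(6, 3)*(-4) + 5) = (((-6 + (-3)**2 + 5*(-3)) - 1*0)*22)*(-1/9*(-4) + 5) = (((-6 + 9 - 15) + 0)*22)*(4/9 + 5) = ((-12 + 0)*22)*(49/9) = -12*22*(49/9) = -264*49/9 = -4312/3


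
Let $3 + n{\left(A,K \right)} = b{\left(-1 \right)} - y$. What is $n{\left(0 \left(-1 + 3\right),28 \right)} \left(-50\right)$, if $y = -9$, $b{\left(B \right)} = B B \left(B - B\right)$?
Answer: $-300$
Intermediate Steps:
$b{\left(B \right)} = 0$ ($b{\left(B \right)} = B^{2} \cdot 0 = 0$)
$n{\left(A,K \right)} = 6$ ($n{\left(A,K \right)} = -3 + \left(0 - -9\right) = -3 + \left(0 + 9\right) = -3 + 9 = 6$)
$n{\left(0 \left(-1 + 3\right),28 \right)} \left(-50\right) = 6 \left(-50\right) = -300$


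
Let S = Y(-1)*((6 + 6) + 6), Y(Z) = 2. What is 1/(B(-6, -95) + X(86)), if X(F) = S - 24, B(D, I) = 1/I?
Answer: 95/1139 ≈ 0.083406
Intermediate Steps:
S = 36 (S = 2*((6 + 6) + 6) = 2*(12 + 6) = 2*18 = 36)
X(F) = 12 (X(F) = 36 - 24 = 12)
1/(B(-6, -95) + X(86)) = 1/(1/(-95) + 12) = 1/(-1/95 + 12) = 1/(1139/95) = 95/1139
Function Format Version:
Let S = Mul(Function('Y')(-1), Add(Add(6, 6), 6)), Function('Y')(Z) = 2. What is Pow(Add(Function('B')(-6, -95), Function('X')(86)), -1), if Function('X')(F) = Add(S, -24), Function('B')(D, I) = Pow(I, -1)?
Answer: Rational(95, 1139) ≈ 0.083406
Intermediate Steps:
S = 36 (S = Mul(2, Add(Add(6, 6), 6)) = Mul(2, Add(12, 6)) = Mul(2, 18) = 36)
Function('X')(F) = 12 (Function('X')(F) = Add(36, -24) = 12)
Pow(Add(Function('B')(-6, -95), Function('X')(86)), -1) = Pow(Add(Pow(-95, -1), 12), -1) = Pow(Add(Rational(-1, 95), 12), -1) = Pow(Rational(1139, 95), -1) = Rational(95, 1139)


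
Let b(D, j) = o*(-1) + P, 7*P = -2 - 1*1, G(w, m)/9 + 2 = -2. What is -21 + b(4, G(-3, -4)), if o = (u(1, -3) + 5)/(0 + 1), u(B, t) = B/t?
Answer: -548/21 ≈ -26.095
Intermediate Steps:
G(w, m) = -36 (G(w, m) = -18 + 9*(-2) = -18 - 18 = -36)
P = -3/7 (P = (-2 - 1*1)/7 = (-2 - 1)/7 = (⅐)*(-3) = -3/7 ≈ -0.42857)
o = 14/3 (o = (1/(-3) + 5)/(0 + 1) = (1*(-⅓) + 5)/1 = (-⅓ + 5)*1 = (14/3)*1 = 14/3 ≈ 4.6667)
b(D, j) = -107/21 (b(D, j) = (14/3)*(-1) - 3/7 = -14/3 - 3/7 = -107/21)
-21 + b(4, G(-3, -4)) = -21 - 107/21 = -548/21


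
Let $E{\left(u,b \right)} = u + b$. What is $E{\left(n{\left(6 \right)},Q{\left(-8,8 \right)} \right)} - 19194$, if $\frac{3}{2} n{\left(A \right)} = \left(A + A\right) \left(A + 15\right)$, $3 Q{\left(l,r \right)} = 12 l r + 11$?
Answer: $- \frac{57835}{3} \approx -19278.0$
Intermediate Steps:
$Q{\left(l,r \right)} = \frac{11}{3} + 4 l r$ ($Q{\left(l,r \right)} = \frac{12 l r + 11}{3} = \frac{11 + 12 l r}{3} = \frac{11}{3} + 4 l r$)
$n{\left(A \right)} = \frac{4 A \left(15 + A\right)}{3}$ ($n{\left(A \right)} = \frac{2 \left(A + A\right) \left(A + 15\right)}{3} = \frac{2 \cdot 2 A \left(15 + A\right)}{3} = \frac{4 A \left(15 + A\right)}{3}$)
$E{\left(u,b \right)} = b + u$
$E{\left(n{\left(6 \right)},Q{\left(-8,8 \right)} \right)} - 19194 = \left(\left(\frac{11}{3} + 4 \left(-8\right) 8\right) + \frac{4}{3} \cdot 6 \left(15 + 6\right)\right) - 19194 = \left(\left(\frac{11}{3} - 256\right) + \frac{4}{3} \cdot 6 \cdot 21\right) - 19194 = \left(- \frac{757}{3} + 168\right) - 19194 = - \frac{253}{3} - 19194 = - \frac{57835}{3}$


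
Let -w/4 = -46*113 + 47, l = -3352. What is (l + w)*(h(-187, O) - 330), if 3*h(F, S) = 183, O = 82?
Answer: -4640788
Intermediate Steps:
h(F, S) = 61 (h(F, S) = (1/3)*183 = 61)
w = 20604 (w = -4*(-46*113 + 47) = -4*(-5198 + 47) = -4*(-5151) = 20604)
(l + w)*(h(-187, O) - 330) = (-3352 + 20604)*(61 - 330) = 17252*(-269) = -4640788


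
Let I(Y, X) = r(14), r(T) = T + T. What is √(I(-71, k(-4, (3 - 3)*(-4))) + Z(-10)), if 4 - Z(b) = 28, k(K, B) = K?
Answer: 2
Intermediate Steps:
r(T) = 2*T
Z(b) = -24 (Z(b) = 4 - 1*28 = 4 - 28 = -24)
I(Y, X) = 28 (I(Y, X) = 2*14 = 28)
√(I(-71, k(-4, (3 - 3)*(-4))) + Z(-10)) = √(28 - 24) = √4 = 2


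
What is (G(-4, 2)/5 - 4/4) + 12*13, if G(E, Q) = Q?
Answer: 777/5 ≈ 155.40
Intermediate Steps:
(G(-4, 2)/5 - 4/4) + 12*13 = (2/5 - 4/4) + 12*13 = (2*(⅕) - 4*¼) + 156 = (⅖ - 1) + 156 = -⅗ + 156 = 777/5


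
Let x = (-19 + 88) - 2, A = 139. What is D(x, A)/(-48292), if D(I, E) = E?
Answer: -139/48292 ≈ -0.0028783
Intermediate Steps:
x = 67 (x = 69 - 2 = 67)
D(x, A)/(-48292) = 139/(-48292) = 139*(-1/48292) = -139/48292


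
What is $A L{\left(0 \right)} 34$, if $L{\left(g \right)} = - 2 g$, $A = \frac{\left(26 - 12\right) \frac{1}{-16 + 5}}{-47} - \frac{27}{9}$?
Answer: $0$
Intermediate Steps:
$A = - \frac{1537}{517}$ ($A = \frac{14}{-11} \left(- \frac{1}{47}\right) - 3 = 14 \left(- \frac{1}{11}\right) \left(- \frac{1}{47}\right) - 3 = \left(- \frac{14}{11}\right) \left(- \frac{1}{47}\right) - 3 = \frac{14}{517} - 3 = - \frac{1537}{517} \approx -2.9729$)
$A L{\left(0 \right)} 34 = - \frac{1537 \left(\left(-2\right) 0\right)}{517} \cdot 34 = \left(- \frac{1537}{517}\right) 0 \cdot 34 = 0 \cdot 34 = 0$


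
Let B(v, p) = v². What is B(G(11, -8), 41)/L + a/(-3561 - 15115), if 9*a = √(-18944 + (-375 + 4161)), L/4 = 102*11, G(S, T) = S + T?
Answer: 3/1496 - I*√15158/168084 ≈ 0.0020053 - 0.00073248*I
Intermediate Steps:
L = 4488 (L = 4*(102*11) = 4*1122 = 4488)
a = I*√15158/9 (a = √(-18944 + (-375 + 4161))/9 = √(-18944 + 3786)/9 = √(-15158)/9 = (I*√15158)/9 = I*√15158/9 ≈ 13.68*I)
B(G(11, -8), 41)/L + a/(-3561 - 15115) = (11 - 8)²/4488 + (I*√15158/9)/(-3561 - 15115) = 3²*(1/4488) + (I*√15158/9)/(-18676) = 9*(1/4488) + (I*√15158/9)*(-1/18676) = 3/1496 - I*√15158/168084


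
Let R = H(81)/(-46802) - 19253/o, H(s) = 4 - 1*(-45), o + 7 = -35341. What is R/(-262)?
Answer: -64239061/30960111368 ≈ -0.0020749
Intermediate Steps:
o = -35348 (o = -7 - 35341 = -35348)
H(s) = 49 (H(s) = 4 + 45 = 49)
R = 64239061/118168364 (R = 49/(-46802) - 19253/(-35348) = 49*(-1/46802) - 19253*(-1/35348) = -7/6686 + 19253/35348 = 64239061/118168364 ≈ 0.54362)
R/(-262) = (64239061/118168364)/(-262) = (64239061/118168364)*(-1/262) = -64239061/30960111368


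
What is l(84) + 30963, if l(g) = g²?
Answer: 38019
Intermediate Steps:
l(84) + 30963 = 84² + 30963 = 7056 + 30963 = 38019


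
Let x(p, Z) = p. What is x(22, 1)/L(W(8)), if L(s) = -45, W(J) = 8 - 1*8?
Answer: -22/45 ≈ -0.48889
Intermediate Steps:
W(J) = 0 (W(J) = 8 - 8 = 0)
x(22, 1)/L(W(8)) = 22/(-45) = 22*(-1/45) = -22/45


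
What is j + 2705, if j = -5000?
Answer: -2295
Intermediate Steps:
j + 2705 = -5000 + 2705 = -2295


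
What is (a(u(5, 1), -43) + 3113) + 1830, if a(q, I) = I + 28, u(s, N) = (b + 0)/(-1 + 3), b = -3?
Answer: 4928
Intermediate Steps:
u(s, N) = -3/2 (u(s, N) = (-3 + 0)/(-1 + 3) = -3/2)
a(q, I) = 28 + I
(a(u(5, 1), -43) + 3113) + 1830 = ((28 - 43) + 3113) + 1830 = (-15 + 3113) + 1830 = 3098 + 1830 = 4928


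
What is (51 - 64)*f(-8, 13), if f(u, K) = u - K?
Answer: 273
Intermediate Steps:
(51 - 64)*f(-8, 13) = (51 - 64)*(-8 - 1*13) = -13*(-8 - 13) = -13*(-21) = 273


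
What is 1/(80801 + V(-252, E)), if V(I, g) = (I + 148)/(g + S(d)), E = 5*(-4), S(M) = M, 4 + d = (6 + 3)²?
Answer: 57/4605553 ≈ 1.2376e-5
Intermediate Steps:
d = 77 (d = -4 + (6 + 3)² = -4 + 9² = -4 + 81 = 77)
E = -20
V(I, g) = (148 + I)/(77 + g) (V(I, g) = (I + 148)/(g + 77) = (148 + I)/(77 + g))
1/(80801 + V(-252, E)) = 1/(80801 + (148 - 252)/(77 - 20)) = 1/(80801 - 104/57) = 1/(4605553/57) = 57/4605553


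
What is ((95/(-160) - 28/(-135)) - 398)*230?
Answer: -39583667/432 ≈ -91629.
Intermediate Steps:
((95/(-160) - 28/(-135)) - 398)*230 = ((95*(-1/160) - 28*(-1/135)) - 398)*230 = ((-19/32 + 28/135) - 398)*230 = (-1669/4320 - 398)*230 = -1721029/4320*230 = -39583667/432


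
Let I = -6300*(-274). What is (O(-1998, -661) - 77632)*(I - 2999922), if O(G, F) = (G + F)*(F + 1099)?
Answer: 1582311723828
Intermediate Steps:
I = 1726200
O(G, F) = (1099 + F)*(F + G) (O(G, F) = (F + G)*(1099 + F) = (1099 + F)*(F + G))
(O(-1998, -661) - 77632)*(I - 2999922) = (((-661)**2 + 1099*(-661) + 1099*(-1998) - 661*(-1998)) - 77632)*(1726200 - 2999922) = ((436921 - 726439 - 2195802 + 1320678) - 77632)*(-1273722) = (-1164642 - 77632)*(-1273722) = -1242274*(-1273722) = 1582311723828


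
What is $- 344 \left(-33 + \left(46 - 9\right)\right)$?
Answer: $-1376$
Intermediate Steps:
$- 344 \left(-33 + \left(46 - 9\right)\right) = - 344 \left(-33 + 37\right) = \left(-344\right) 4 = -1376$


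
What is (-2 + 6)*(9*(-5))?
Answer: -180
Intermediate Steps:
(-2 + 6)*(9*(-5)) = 4*(-45) = -180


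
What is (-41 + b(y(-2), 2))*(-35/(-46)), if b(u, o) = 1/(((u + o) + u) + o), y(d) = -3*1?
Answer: -2905/92 ≈ -31.576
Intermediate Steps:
y(d) = -3
b(u, o) = 1/(2*o + 2*u) (b(u, o) = 1/(((o + u) + u) + o) = 1/((o + 2*u) + o) = 1/(2*o + 2*u))
(-41 + b(y(-2), 2))*(-35/(-46)) = (-41 + 1/(2*(2 - 3)))*(-35/(-46)) = (-41 + (1/2)/(-1))*(-35*(-1/46)) = (-41 + (1/2)*(-1))*(35/46) = (-41 - 1/2)*(35/46) = -83/2*35/46 = -2905/92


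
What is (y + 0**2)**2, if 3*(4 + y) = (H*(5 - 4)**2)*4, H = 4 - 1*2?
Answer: 16/9 ≈ 1.7778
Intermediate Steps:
H = 2 (H = 4 - 2 = 2)
y = -4/3 (y = -4 + ((2*(5 - 4)**2)*4)/3 = -4 + ((2*1**2)*4)/3 = -4 + ((2*1)*4)/3 = -4 + (2*4)/3 = -4 + (1/3)*8 = -4 + 8/3 = -4/3 ≈ -1.3333)
(y + 0**2)**2 = (-4/3 + 0**2)**2 = (-4/3 + 0)**2 = (-4/3)**2 = 16/9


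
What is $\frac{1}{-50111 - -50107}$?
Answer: $- \frac{1}{4} \approx -0.25$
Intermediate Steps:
$\frac{1}{-50111 - -50107} = \frac{1}{-50111 + 50107} = \frac{1}{-4} = - \frac{1}{4}$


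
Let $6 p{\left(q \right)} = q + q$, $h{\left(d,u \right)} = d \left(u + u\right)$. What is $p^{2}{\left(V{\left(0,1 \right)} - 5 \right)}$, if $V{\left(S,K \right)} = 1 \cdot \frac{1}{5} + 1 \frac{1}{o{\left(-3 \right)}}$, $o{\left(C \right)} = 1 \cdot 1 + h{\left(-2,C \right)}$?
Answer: $\frac{94249}{38025} \approx 2.4786$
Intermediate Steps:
$h{\left(d,u \right)} = 2 d u$ ($h{\left(d,u \right)} = d 2 u = 2 d u$)
$o{\left(C \right)} = 1 - 4 C$ ($o{\left(C \right)} = 1 \cdot 1 + 2 \left(-2\right) C = 1 - 4 C$)
$V{\left(S,K \right)} = \frac{18}{65}$ ($V{\left(S,K \right)} = 1 \cdot \frac{1}{5} + 1 \frac{1}{1 - -12} = 1 \cdot \frac{1}{5} + 1 \frac{1}{1 + 12} = \frac{1}{5} + 1 \cdot \frac{1}{13} = \frac{1}{5} + \frac{1}{13} = \frac{18}{65}$)
$p{\left(q \right)} = \frac{q}{3}$ ($p{\left(q \right)} = \frac{q + q}{6} = \frac{2 q}{6} = \frac{q}{3}$)
$p^{2}{\left(V{\left(0,1 \right)} - 5 \right)} = \left(\frac{\frac{18}{65} - 5}{3}\right)^{2} = \left(\frac{1}{3} \left(- \frac{307}{65}\right)\right)^{2} = \left(- \frac{307}{195}\right)^{2} = \frac{94249}{38025}$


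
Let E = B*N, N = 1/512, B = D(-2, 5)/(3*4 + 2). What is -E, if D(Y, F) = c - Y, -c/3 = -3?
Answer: -11/7168 ≈ -0.0015346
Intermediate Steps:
c = 9 (c = -3*(-3) = 9)
D(Y, F) = 9 - Y
B = 11/14 (B = (9 - 1*(-2))/(3*4 + 2) = (9 + 2)/(12 + 2) = 11/14 ≈ 0.78571)
N = 1/512 ≈ 0.0019531
E = 11/7168 (E = (11/14)*(1/512) = 11/7168 ≈ 0.0015346)
-E = -1*11/7168 = -11/7168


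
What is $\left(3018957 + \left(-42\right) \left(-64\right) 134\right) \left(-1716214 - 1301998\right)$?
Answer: $-10198988061588$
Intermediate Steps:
$\left(3018957 + \left(-42\right) \left(-64\right) 134\right) \left(-1716214 - 1301998\right) = \left(3018957 + 2688 \cdot 134\right) \left(-3018212\right) = \left(3018957 + 360192\right) \left(-3018212\right) = 3379149 \left(-3018212\right) = -10198988061588$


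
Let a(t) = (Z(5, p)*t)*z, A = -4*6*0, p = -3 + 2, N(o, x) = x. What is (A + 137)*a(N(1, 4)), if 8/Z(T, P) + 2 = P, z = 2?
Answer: -8768/3 ≈ -2922.7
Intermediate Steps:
p = -1
Z(T, P) = 8/(-2 + P)
A = 0 (A = -24*0 = 0)
a(t) = -16*t/3 (a(t) = ((8/(-2 - 1))*t)*2 = ((8/(-3))*t)*2 = ((8*(-⅓))*t)*2 = -8*t/3*2 = -16*t/3)
(A + 137)*a(N(1, 4)) = (0 + 137)*(-16/3*4) = 137*(-64/3) = -8768/3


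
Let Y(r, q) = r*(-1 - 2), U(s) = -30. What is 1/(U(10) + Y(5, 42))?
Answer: -1/45 ≈ -0.022222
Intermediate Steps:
Y(r, q) = -3*r (Y(r, q) = r*(-3) = -3*r)
1/(U(10) + Y(5, 42)) = 1/(-30 - 3*5) = 1/(-30 - 15) = 1/(-45) = -1/45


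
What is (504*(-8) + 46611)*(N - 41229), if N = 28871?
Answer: -526191282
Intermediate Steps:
(504*(-8) + 46611)*(N - 41229) = (504*(-8) + 46611)*(28871 - 41229) = (-4032 + 46611)*(-12358) = 42579*(-12358) = -526191282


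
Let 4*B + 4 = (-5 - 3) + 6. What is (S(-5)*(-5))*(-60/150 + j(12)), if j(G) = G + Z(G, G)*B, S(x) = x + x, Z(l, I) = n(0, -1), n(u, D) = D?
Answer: 655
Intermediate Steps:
B = -3/2 (B = -1 + ((-5 - 3) + 6)/4 = -1 + (-8 + 6)/4 = -1 + (¼)*(-2) = -1 - ½ = -3/2 ≈ -1.5000)
Z(l, I) = -1
S(x) = 2*x
j(G) = 3/2 + G (j(G) = G - 1*(-3/2) = G + 3/2 = 3/2 + G)
(S(-5)*(-5))*(-60/150 + j(12)) = ((2*(-5))*(-5))*(-60/150 + (3/2 + 12)) = (-10*(-5))*(-60*1/150 + 27/2) = 50*(-⅖ + 27/2) = 50*(131/10) = 655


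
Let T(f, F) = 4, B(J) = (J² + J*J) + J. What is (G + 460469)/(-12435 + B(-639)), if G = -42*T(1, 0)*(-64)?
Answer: 471221/803568 ≈ 0.58641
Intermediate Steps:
B(J) = J + 2*J² (B(J) = (J² + J²) + J = 2*J² + J = J + 2*J²)
G = 10752 (G = -42*4*(-64) = -168*(-64) = 10752)
(G + 460469)/(-12435 + B(-639)) = (10752 + 460469)/(-12435 - 639*(1 + 2*(-639))) = 471221/(-12435 - 639*(1 - 1278)) = 471221/(-12435 - 639*(-1277)) = 471221/(-12435 + 816003) = 471221/803568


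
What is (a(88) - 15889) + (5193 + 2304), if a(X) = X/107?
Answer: -897856/107 ≈ -8391.2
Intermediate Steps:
a(X) = X/107 (a(X) = X*(1/107) = X/107)
(a(88) - 15889) + (5193 + 2304) = ((1/107)*88 - 15889) + (5193 + 2304) = (88/107 - 15889) + 7497 = -1700035/107 + 7497 = -897856/107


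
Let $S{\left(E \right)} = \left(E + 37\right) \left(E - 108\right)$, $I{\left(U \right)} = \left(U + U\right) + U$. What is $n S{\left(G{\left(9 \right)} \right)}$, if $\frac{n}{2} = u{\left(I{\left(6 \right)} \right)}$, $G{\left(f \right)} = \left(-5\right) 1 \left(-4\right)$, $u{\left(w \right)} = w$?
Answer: $-180576$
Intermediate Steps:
$I{\left(U \right)} = 3 U$ ($I{\left(U \right)} = 2 U + U = 3 U$)
$G{\left(f \right)} = 20$ ($G{\left(f \right)} = \left(-5\right) \left(-4\right) = 20$)
$S{\left(E \right)} = \left(-108 + E\right) \left(37 + E\right)$ ($S{\left(E \right)} = \left(37 + E\right) \left(-108 + E\right) = \left(-108 + E\right) \left(37 + E\right)$)
$n = 36$ ($n = 2 \cdot 3 \cdot 6 = 2 \cdot 18 = 36$)
$n S{\left(G{\left(9 \right)} \right)} = 36 \left(-3996 + 20^{2} - 1420\right) = 36 \left(-3996 + 400 - 1420\right) = 36 \left(-5016\right) = -180576$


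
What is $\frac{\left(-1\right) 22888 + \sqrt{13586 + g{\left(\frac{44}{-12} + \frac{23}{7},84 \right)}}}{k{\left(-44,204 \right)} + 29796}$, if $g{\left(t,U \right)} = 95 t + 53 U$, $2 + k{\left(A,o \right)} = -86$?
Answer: $- \frac{5722}{7427} + \frac{\sqrt{7938798}}{623868} \approx -0.76592$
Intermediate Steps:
$k{\left(A,o \right)} = -88$ ($k{\left(A,o \right)} = -2 - 86 = -88$)
$g{\left(t,U \right)} = 53 U + 95 t$
$\frac{\left(-1\right) 22888 + \sqrt{13586 + g{\left(\frac{44}{-12} + \frac{23}{7},84 \right)}}}{k{\left(-44,204 \right)} + 29796} = \frac{\left(-1\right) 22888 + \sqrt{13586 + \left(53 \cdot 84 + 95 \left(\frac{44}{-12} + \frac{23}{7}\right)\right)}}{-88 + 29796} = \frac{-22888 + \sqrt{13586 + \left(4452 + 95 \left(44 \left(- \frac{1}{12}\right) + 23 \cdot \frac{1}{7}\right)\right)}}{29708} = \left(-22888 + \sqrt{13586 + \left(4452 + 95 \left(- \frac{11}{3} + \frac{23}{7}\right)\right)}\right) \frac{1}{29708} = \left(-22888 + \sqrt{13586 + \left(4452 + 95 \left(- \frac{8}{21}\right)\right)}\right) \frac{1}{29708} = \left(-22888 + \sqrt{13586 + \left(4452 - \frac{760}{21}\right)}\right) \frac{1}{29708} = \left(-22888 + \sqrt{13586 + \frac{92732}{21}}\right) \frac{1}{29708} = \left(-22888 + \sqrt{\frac{378038}{21}}\right) \frac{1}{29708} = \left(-22888 + \frac{\sqrt{7938798}}{21}\right) \frac{1}{29708} = - \frac{5722}{7427} + \frac{\sqrt{7938798}}{623868}$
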